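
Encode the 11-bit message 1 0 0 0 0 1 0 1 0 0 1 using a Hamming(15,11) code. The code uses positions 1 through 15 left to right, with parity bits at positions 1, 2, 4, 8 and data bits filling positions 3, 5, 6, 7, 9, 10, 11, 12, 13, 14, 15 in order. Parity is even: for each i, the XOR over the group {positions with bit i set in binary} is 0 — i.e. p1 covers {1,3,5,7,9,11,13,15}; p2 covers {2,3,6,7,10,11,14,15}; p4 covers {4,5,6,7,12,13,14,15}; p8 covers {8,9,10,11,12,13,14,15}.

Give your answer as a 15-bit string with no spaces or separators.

011000010101001

Place data at non-parity positions: p1 p2 1 p4 0 0 0 p8 0 1 0 1 0 0 1
p1 (pos 1,3,5,7,9,11,13,15): XOR of data positions = 1⊕0⊕0⊕0⊕0⊕0⊕1 = 0
p2 (pos 2,3,6,7,10,11,14,15): XOR of data positions = 1⊕0⊕0⊕1⊕0⊕0⊕1 = 1
p4 (pos 4,5,6,7,12,13,14,15): XOR of data positions = 0⊕0⊕0⊕1⊕0⊕0⊕1 = 0
p8 (pos 8,9,10,11,12,13,14,15): XOR of data positions = 0⊕1⊕0⊕1⊕0⊕0⊕1 = 1
Codeword: 011000010101001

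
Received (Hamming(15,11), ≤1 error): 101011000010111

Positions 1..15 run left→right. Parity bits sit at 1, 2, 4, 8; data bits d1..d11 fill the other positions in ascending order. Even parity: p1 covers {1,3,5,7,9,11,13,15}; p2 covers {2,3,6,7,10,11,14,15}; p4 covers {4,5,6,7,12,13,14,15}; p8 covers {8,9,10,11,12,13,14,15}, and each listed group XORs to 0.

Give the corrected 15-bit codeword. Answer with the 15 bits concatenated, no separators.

s1 (pos 1,3,5,7,9,11,13,15): 1⊕1⊕1⊕0⊕0⊕1⊕1⊕1 = 0
s2 (pos 2,3,6,7,10,11,14,15): 0⊕1⊕1⊕0⊕0⊕1⊕1⊕1 = 1
s4 (pos 4,5,6,7,12,13,14,15): 0⊕1⊕1⊕0⊕0⊕1⊕1⊕1 = 1
s8 (pos 8,9,10,11,12,13,14,15): 0⊕0⊕0⊕1⊕0⊕1⊕1⊕1 = 0
Syndrome s8…s1 = 0110 → error at position 6.
Flip position 6: 101011000010111 → 101010000010111

101010000010111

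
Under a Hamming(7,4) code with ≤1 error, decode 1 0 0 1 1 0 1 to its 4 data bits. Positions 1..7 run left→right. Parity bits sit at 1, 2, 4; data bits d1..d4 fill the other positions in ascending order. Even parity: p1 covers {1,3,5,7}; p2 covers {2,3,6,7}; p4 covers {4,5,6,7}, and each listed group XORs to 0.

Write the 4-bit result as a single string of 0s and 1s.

0100

s1 (pos 1,3,5,7): 1⊕0⊕1⊕1 = 1
s2 (pos 2,3,6,7): 0⊕0⊕0⊕1 = 1
s4 (pos 4,5,6,7): 1⊕1⊕0⊕1 = 1
Syndrome s4…s1 = 111 → error at position 7.
Flip position 7: 1001101 → 1001100
Read data bits from positions 3,5,6,7: 0100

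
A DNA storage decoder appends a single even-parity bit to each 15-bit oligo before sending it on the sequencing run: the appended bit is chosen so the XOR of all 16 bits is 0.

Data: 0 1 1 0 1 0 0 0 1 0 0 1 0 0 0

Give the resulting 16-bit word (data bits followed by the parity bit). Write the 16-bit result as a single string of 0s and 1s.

0110100010010001

XOR of the 15 data bits: 0⊕1⊕1⊕0⊕1⊕0⊕0⊕0⊕1⊕0⊕0⊕1⊕0⊕0⊕0 = 1
Parity bit = 1 (so all 16 bits XOR to 0).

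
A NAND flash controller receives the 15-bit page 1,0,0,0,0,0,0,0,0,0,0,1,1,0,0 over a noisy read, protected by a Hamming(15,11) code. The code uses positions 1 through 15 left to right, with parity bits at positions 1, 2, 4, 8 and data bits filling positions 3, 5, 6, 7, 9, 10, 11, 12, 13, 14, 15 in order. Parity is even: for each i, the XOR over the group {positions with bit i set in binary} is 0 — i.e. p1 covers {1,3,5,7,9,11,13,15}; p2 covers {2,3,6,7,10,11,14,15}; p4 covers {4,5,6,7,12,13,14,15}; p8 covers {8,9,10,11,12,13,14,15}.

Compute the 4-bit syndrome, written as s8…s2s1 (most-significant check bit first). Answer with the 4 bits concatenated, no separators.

0000

s1 (pos 1,3,5,7,9,11,13,15): 1⊕0⊕0⊕0⊕0⊕0⊕1⊕0 = 0
s2 (pos 2,3,6,7,10,11,14,15): 0⊕0⊕0⊕0⊕0⊕0⊕0⊕0 = 0
s4 (pos 4,5,6,7,12,13,14,15): 0⊕0⊕0⊕0⊕1⊕1⊕0⊕0 = 0
s8 (pos 8,9,10,11,12,13,14,15): 0⊕0⊕0⊕0⊕1⊕1⊕0⊕0 = 0
Syndrome s8…s1 = 0000 → no error.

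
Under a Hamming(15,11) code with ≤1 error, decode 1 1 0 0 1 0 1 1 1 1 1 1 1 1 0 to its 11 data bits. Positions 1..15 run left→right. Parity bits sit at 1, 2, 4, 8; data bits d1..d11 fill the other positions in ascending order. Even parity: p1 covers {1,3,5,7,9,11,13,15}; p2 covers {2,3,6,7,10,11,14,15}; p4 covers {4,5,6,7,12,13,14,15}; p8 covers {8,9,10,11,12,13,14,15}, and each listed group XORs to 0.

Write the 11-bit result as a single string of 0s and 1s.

s1 (pos 1,3,5,7,9,11,13,15): 1⊕0⊕1⊕1⊕1⊕1⊕1⊕0 = 0
s2 (pos 2,3,6,7,10,11,14,15): 1⊕0⊕0⊕1⊕1⊕1⊕1⊕0 = 1
s4 (pos 4,5,6,7,12,13,14,15): 0⊕1⊕0⊕1⊕1⊕1⊕1⊕0 = 1
s8 (pos 8,9,10,11,12,13,14,15): 1⊕1⊕1⊕1⊕1⊕1⊕1⊕0 = 1
Syndrome s8…s1 = 1110 → error at position 14.
Flip position 14: 110010111111110 → 110010111111100
Read data bits from positions 3,5,6,7,9,10,11,12,13,14,15: 01011111100

01011111100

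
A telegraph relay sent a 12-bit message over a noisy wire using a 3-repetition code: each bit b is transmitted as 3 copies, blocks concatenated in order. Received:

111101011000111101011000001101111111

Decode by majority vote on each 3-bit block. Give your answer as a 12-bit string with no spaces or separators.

111011100111

Block 1 (111): 3 ones → 1
Block 2 (101): 2 ones → 1
Block 3 (011): 2 ones → 1
Block 4 (000): 0 ones → 0
Block 5 (111): 3 ones → 1
Block 6 (101): 2 ones → 1
Block 7 (011): 2 ones → 1
Block 8 (000): 0 ones → 0
Block 9 (001): 1 one → 0
Block 10 (101): 2 ones → 1
Block 11 (111): 3 ones → 1
Block 12 (111): 3 ones → 1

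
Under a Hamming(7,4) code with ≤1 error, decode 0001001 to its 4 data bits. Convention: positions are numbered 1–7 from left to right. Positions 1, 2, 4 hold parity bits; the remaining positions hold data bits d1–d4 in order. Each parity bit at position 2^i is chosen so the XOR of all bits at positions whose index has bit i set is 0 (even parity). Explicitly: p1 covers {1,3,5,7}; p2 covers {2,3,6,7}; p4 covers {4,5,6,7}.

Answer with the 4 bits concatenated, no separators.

1001

s1 (pos 1,3,5,7): 0⊕0⊕0⊕1 = 1
s2 (pos 2,3,6,7): 0⊕0⊕0⊕1 = 1
s4 (pos 4,5,6,7): 1⊕0⊕0⊕1 = 0
Syndrome s4…s1 = 011 → error at position 3.
Flip position 3: 0001001 → 0011001
Read data bits from positions 3,5,6,7: 1001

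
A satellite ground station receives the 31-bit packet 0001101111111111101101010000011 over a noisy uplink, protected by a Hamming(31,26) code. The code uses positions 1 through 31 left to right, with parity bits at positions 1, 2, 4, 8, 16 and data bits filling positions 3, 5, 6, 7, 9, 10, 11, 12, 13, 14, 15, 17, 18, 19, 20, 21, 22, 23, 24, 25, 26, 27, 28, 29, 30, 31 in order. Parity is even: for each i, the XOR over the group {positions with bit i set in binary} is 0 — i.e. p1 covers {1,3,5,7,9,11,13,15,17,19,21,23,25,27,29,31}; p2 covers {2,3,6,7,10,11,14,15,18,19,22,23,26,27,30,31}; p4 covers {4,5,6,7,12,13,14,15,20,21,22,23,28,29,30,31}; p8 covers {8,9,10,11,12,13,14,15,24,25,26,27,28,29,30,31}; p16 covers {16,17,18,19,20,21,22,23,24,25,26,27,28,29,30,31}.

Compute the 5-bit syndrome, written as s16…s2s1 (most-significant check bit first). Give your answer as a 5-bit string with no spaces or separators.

s1 (pos 1,3,5,7,9,11,13,15,17,19,21,23,25,27,29,31): 0⊕0⊕1⊕1⊕1⊕1⊕1⊕1⊕1⊕1⊕0⊕0⊕0⊕0⊕0⊕1 = 1
s2 (pos 2,3,6,7,10,11,14,15,18,19,22,23,26,27,30,31): 0⊕0⊕0⊕1⊕1⊕1⊕1⊕1⊕0⊕1⊕1⊕0⊕0⊕0⊕1⊕1 = 1
s4 (pos 4,5,6,7,12,13,14,15,20,21,22,23,28,29,30,31): 1⊕1⊕0⊕1⊕1⊕1⊕1⊕1⊕1⊕0⊕1⊕0⊕0⊕0⊕1⊕1 = 1
s8 (pos 8,9,10,11,12,13,14,15,24,25,26,27,28,29,30,31): 1⊕1⊕1⊕1⊕1⊕1⊕1⊕1⊕1⊕0⊕0⊕0⊕0⊕0⊕1⊕1 = 1
s16 (pos 16,17,18,19,20,21,22,23,24,25,26,27,28,29,30,31): 1⊕1⊕0⊕1⊕1⊕0⊕1⊕0⊕1⊕0⊕0⊕0⊕0⊕0⊕1⊕1 = 0
Syndrome s16…s1 = 01111 → error at position 15.

01111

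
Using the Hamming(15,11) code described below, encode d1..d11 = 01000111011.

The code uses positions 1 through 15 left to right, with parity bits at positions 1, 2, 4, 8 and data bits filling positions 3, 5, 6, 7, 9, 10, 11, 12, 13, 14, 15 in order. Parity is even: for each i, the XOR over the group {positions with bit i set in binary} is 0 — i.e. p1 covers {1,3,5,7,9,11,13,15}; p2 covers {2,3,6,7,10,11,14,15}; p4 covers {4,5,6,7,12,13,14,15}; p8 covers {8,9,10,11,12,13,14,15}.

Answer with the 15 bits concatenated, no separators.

100010010111011

Place data at non-parity positions: p1 p2 0 p4 1 0 0 p8 0 1 1 1 0 1 1
p1 (pos 1,3,5,7,9,11,13,15): XOR of data positions = 0⊕1⊕0⊕0⊕1⊕0⊕1 = 1
p2 (pos 2,3,6,7,10,11,14,15): XOR of data positions = 0⊕0⊕0⊕1⊕1⊕1⊕1 = 0
p4 (pos 4,5,6,7,12,13,14,15): XOR of data positions = 1⊕0⊕0⊕1⊕0⊕1⊕1 = 0
p8 (pos 8,9,10,11,12,13,14,15): XOR of data positions = 0⊕1⊕1⊕1⊕0⊕1⊕1 = 1
Codeword: 100010010111011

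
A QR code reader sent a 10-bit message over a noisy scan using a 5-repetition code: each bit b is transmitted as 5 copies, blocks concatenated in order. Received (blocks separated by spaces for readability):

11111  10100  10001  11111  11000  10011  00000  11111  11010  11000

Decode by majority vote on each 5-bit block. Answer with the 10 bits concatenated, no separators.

Block 1 (11111): 5 ones → 1
Block 2 (10100): 2 ones → 0
Block 3 (10001): 2 ones → 0
Block 4 (11111): 5 ones → 1
Block 5 (11000): 2 ones → 0
Block 6 (10011): 3 ones → 1
Block 7 (00000): 0 ones → 0
Block 8 (11111): 5 ones → 1
Block 9 (11010): 3 ones → 1
Block 10 (11000): 2 ones → 0

1001010110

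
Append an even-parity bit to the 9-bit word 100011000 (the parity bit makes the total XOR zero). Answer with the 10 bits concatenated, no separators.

1000110001

XOR of the 9 data bits: 1⊕0⊕0⊕0⊕1⊕1⊕0⊕0⊕0 = 1
Parity bit = 1 (so all 10 bits XOR to 0).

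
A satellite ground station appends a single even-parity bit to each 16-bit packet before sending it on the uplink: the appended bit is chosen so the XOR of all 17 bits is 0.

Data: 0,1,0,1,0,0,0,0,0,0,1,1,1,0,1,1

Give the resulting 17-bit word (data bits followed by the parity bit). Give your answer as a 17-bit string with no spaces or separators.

XOR of the 16 data bits: 0⊕1⊕0⊕1⊕0⊕0⊕0⊕0⊕0⊕0⊕1⊕1⊕1⊕0⊕1⊕1 = 1
Parity bit = 1 (so all 17 bits XOR to 0).

01010000001110111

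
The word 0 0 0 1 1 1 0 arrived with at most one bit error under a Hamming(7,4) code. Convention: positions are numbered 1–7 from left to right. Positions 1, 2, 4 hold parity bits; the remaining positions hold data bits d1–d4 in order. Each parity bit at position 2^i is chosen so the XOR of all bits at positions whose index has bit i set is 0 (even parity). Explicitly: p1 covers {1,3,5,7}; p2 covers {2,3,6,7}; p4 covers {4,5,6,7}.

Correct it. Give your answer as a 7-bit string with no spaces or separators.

0001111

s1 (pos 1,3,5,7): 0⊕0⊕1⊕0 = 1
s2 (pos 2,3,6,7): 0⊕0⊕1⊕0 = 1
s4 (pos 4,5,6,7): 1⊕1⊕1⊕0 = 1
Syndrome s4…s1 = 111 → error at position 7.
Flip position 7: 0001110 → 0001111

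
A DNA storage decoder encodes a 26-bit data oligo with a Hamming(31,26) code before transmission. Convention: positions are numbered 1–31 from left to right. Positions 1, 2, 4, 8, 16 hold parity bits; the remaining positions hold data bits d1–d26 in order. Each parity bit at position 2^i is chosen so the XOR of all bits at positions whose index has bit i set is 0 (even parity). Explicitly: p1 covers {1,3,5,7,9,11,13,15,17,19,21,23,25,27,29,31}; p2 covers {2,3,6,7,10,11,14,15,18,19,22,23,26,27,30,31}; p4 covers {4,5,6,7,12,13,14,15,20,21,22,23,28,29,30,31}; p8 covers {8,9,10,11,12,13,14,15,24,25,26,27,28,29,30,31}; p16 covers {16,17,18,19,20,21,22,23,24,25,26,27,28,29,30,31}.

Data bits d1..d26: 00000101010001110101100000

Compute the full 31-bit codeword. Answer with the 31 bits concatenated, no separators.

Place data at non-parity positions: p1 p2 0 p4 0 0 0 p8 0 1 0 1 0 1 0 p16 0 0 1 1 1 0 1 0 1 1 0 0 0 0 0
p1 (pos 1,3,5,7,9,11,13,15,17,19,21,23,25,27,29,31): XOR of data positions = 0⊕0⊕0⊕0⊕0⊕0⊕0⊕0⊕1⊕1⊕1⊕1⊕0⊕0⊕0 = 0
p2 (pos 2,3,6,7,10,11,14,15,18,19,22,23,26,27,30,31): XOR of data positions = 0⊕0⊕0⊕1⊕0⊕1⊕0⊕0⊕1⊕0⊕1⊕1⊕0⊕0⊕0 = 1
p4 (pos 4,5,6,7,12,13,14,15,20,21,22,23,28,29,30,31): XOR of data positions = 0⊕0⊕0⊕1⊕0⊕1⊕0⊕1⊕1⊕0⊕1⊕0⊕0⊕0⊕0 = 1
p8 (pos 8,9,10,11,12,13,14,15,24,25,26,27,28,29,30,31): XOR of data positions = 0⊕1⊕0⊕1⊕0⊕1⊕0⊕0⊕1⊕1⊕0⊕0⊕0⊕0⊕0 = 1
p16 (pos 16,17,18,19,20,21,22,23,24,25,26,27,28,29,30,31): XOR of data positions = 0⊕0⊕1⊕1⊕1⊕0⊕1⊕0⊕1⊕1⊕0⊕0⊕0⊕0⊕0 = 0
Codeword: 0101000101010100001110101100000

0101000101010100001110101100000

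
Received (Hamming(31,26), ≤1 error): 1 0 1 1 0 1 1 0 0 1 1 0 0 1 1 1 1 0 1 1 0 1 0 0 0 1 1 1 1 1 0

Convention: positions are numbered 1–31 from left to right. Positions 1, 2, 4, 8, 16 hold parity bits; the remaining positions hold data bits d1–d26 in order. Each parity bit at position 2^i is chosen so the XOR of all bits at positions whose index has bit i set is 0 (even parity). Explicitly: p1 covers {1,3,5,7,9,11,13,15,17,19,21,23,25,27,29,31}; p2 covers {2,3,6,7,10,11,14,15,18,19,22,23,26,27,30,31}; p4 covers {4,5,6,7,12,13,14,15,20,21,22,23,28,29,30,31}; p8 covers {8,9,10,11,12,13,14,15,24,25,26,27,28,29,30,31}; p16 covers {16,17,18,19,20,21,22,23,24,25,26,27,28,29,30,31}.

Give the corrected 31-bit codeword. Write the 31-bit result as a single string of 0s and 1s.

s1 (pos 1,3,5,7,9,11,13,15,17,19,21,23,25,27,29,31): 1⊕1⊕0⊕1⊕0⊕1⊕0⊕1⊕1⊕1⊕0⊕0⊕0⊕1⊕1⊕0 = 1
s2 (pos 2,3,6,7,10,11,14,15,18,19,22,23,26,27,30,31): 0⊕1⊕1⊕1⊕1⊕1⊕1⊕1⊕0⊕1⊕1⊕0⊕1⊕1⊕1⊕0 = 0
s4 (pos 4,5,6,7,12,13,14,15,20,21,22,23,28,29,30,31): 1⊕0⊕1⊕1⊕0⊕0⊕1⊕1⊕1⊕0⊕1⊕0⊕1⊕1⊕1⊕0 = 0
s8 (pos 8,9,10,11,12,13,14,15,24,25,26,27,28,29,30,31): 0⊕0⊕1⊕1⊕0⊕0⊕1⊕1⊕0⊕0⊕1⊕1⊕1⊕1⊕1⊕0 = 1
s16 (pos 16,17,18,19,20,21,22,23,24,25,26,27,28,29,30,31): 1⊕1⊕0⊕1⊕1⊕0⊕1⊕0⊕0⊕0⊕1⊕1⊕1⊕1⊕1⊕0 = 0
Syndrome s16…s1 = 01001 → error at position 9.
Flip position 9: 1011011001100111101101000111110 → 1011011011100111101101000111110

1011011011100111101101000111110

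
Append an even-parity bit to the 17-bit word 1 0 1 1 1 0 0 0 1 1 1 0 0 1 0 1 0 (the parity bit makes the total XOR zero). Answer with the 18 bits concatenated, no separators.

XOR of the 17 data bits: 1⊕0⊕1⊕1⊕1⊕0⊕0⊕0⊕1⊕1⊕1⊕0⊕0⊕1⊕0⊕1⊕0 = 1
Parity bit = 1 (so all 18 bits XOR to 0).

101110001110010101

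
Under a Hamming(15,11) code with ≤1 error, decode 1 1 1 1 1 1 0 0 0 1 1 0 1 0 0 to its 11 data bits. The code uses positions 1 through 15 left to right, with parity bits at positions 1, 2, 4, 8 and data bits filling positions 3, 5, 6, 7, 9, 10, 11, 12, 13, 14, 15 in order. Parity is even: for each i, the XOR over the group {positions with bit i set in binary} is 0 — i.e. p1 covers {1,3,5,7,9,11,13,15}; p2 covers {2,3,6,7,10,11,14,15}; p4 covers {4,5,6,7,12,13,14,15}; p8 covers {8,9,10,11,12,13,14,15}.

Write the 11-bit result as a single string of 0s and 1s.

11100100100

s1 (pos 1,3,5,7,9,11,13,15): 1⊕1⊕1⊕0⊕0⊕1⊕1⊕0 = 1
s2 (pos 2,3,6,7,10,11,14,15): 1⊕1⊕1⊕0⊕1⊕1⊕0⊕0 = 1
s4 (pos 4,5,6,7,12,13,14,15): 1⊕1⊕1⊕0⊕0⊕1⊕0⊕0 = 0
s8 (pos 8,9,10,11,12,13,14,15): 0⊕0⊕1⊕1⊕0⊕1⊕0⊕0 = 1
Syndrome s8…s1 = 1011 → error at position 11.
Flip position 11: 111111000110100 → 111111000100100
Read data bits from positions 3,5,6,7,9,10,11,12,13,14,15: 11100100100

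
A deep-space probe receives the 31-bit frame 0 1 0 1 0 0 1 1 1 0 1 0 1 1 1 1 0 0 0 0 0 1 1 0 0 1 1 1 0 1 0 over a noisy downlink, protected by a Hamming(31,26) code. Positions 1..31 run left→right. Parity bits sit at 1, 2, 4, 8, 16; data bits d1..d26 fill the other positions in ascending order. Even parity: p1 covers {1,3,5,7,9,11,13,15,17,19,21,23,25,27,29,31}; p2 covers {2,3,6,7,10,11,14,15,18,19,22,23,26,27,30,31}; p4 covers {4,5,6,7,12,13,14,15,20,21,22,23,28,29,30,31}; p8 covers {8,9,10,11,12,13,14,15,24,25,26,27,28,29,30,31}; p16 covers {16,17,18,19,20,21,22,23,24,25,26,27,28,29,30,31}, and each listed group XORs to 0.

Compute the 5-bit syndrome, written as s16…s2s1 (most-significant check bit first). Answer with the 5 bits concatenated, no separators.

s1 (pos 1,3,5,7,9,11,13,15,17,19,21,23,25,27,29,31): 0⊕0⊕0⊕1⊕1⊕1⊕1⊕1⊕0⊕0⊕0⊕1⊕0⊕1⊕0⊕0 = 1
s2 (pos 2,3,6,7,10,11,14,15,18,19,22,23,26,27,30,31): 1⊕0⊕0⊕1⊕0⊕1⊕1⊕1⊕0⊕0⊕1⊕1⊕1⊕1⊕1⊕0 = 0
s4 (pos 4,5,6,7,12,13,14,15,20,21,22,23,28,29,30,31): 1⊕0⊕0⊕1⊕0⊕1⊕1⊕1⊕0⊕0⊕1⊕1⊕1⊕0⊕1⊕0 = 1
s8 (pos 8,9,10,11,12,13,14,15,24,25,26,27,28,29,30,31): 1⊕1⊕0⊕1⊕0⊕1⊕1⊕1⊕0⊕0⊕1⊕1⊕1⊕0⊕1⊕0 = 0
s16 (pos 16,17,18,19,20,21,22,23,24,25,26,27,28,29,30,31): 1⊕0⊕0⊕0⊕0⊕0⊕1⊕1⊕0⊕0⊕1⊕1⊕1⊕0⊕1⊕0 = 1
Syndrome s16…s1 = 10101 → error at position 21.

10101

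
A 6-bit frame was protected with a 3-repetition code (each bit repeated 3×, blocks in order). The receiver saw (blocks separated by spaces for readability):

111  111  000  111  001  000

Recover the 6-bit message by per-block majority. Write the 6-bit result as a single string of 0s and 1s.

110100

Block 1 (111): 3 ones → 1
Block 2 (111): 3 ones → 1
Block 3 (000): 0 ones → 0
Block 4 (111): 3 ones → 1
Block 5 (001): 1 one → 0
Block 6 (000): 0 ones → 0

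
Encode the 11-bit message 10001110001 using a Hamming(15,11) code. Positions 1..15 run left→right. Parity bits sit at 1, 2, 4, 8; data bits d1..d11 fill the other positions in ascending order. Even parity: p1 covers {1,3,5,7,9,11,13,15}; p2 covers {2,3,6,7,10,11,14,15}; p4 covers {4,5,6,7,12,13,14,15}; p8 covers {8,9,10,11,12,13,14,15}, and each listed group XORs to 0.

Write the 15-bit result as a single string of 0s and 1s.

001100001110001

Place data at non-parity positions: p1 p2 1 p4 0 0 0 p8 1 1 1 0 0 0 1
p1 (pos 1,3,5,7,9,11,13,15): XOR of data positions = 1⊕0⊕0⊕1⊕1⊕0⊕1 = 0
p2 (pos 2,3,6,7,10,11,14,15): XOR of data positions = 1⊕0⊕0⊕1⊕1⊕0⊕1 = 0
p4 (pos 4,5,6,7,12,13,14,15): XOR of data positions = 0⊕0⊕0⊕0⊕0⊕0⊕1 = 1
p8 (pos 8,9,10,11,12,13,14,15): XOR of data positions = 1⊕1⊕1⊕0⊕0⊕0⊕1 = 0
Codeword: 001100001110001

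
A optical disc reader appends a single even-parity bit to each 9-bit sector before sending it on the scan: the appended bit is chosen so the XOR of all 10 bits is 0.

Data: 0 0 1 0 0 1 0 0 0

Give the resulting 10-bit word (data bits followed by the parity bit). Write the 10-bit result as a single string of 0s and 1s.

0010010000

XOR of the 9 data bits: 0⊕0⊕1⊕0⊕0⊕1⊕0⊕0⊕0 = 0
Parity bit = 0 (so all 10 bits XOR to 0).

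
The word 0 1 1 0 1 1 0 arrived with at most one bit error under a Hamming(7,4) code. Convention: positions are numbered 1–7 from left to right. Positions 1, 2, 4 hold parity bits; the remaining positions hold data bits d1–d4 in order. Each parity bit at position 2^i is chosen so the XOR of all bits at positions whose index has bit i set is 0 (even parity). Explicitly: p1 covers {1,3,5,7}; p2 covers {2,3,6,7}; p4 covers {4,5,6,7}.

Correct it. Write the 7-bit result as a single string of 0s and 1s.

s1 (pos 1,3,5,7): 0⊕1⊕1⊕0 = 0
s2 (pos 2,3,6,7): 1⊕1⊕1⊕0 = 1
s4 (pos 4,5,6,7): 0⊕1⊕1⊕0 = 0
Syndrome s4…s1 = 010 → error at position 2.
Flip position 2: 0110110 → 0010110

0010110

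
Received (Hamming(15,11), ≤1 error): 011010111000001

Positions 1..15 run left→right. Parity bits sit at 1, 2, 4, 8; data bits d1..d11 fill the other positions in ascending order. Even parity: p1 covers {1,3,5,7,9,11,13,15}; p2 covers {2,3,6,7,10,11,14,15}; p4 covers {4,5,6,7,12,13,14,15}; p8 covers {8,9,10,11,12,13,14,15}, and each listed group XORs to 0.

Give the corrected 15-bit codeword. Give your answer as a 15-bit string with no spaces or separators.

011010111000101

s1 (pos 1,3,5,7,9,11,13,15): 0⊕1⊕1⊕1⊕1⊕0⊕0⊕1 = 1
s2 (pos 2,3,6,7,10,11,14,15): 1⊕1⊕0⊕1⊕0⊕0⊕0⊕1 = 0
s4 (pos 4,5,6,7,12,13,14,15): 0⊕1⊕0⊕1⊕0⊕0⊕0⊕1 = 1
s8 (pos 8,9,10,11,12,13,14,15): 1⊕1⊕0⊕0⊕0⊕0⊕0⊕1 = 1
Syndrome s8…s1 = 1101 → error at position 13.
Flip position 13: 011010111000001 → 011010111000101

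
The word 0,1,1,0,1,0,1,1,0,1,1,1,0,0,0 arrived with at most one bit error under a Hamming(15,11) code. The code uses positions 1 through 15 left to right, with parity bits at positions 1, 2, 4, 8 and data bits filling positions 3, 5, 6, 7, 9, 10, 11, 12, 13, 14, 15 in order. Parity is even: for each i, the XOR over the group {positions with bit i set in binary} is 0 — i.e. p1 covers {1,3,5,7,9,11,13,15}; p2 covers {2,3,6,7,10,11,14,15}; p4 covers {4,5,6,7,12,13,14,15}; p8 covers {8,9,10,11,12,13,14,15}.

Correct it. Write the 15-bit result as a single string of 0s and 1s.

s1 (pos 1,3,5,7,9,11,13,15): 0⊕1⊕1⊕1⊕0⊕1⊕0⊕0 = 0
s2 (pos 2,3,6,7,10,11,14,15): 1⊕1⊕0⊕1⊕1⊕1⊕0⊕0 = 1
s4 (pos 4,5,6,7,12,13,14,15): 0⊕1⊕0⊕1⊕1⊕0⊕0⊕0 = 1
s8 (pos 8,9,10,11,12,13,14,15): 1⊕0⊕1⊕1⊕1⊕0⊕0⊕0 = 0
Syndrome s8…s1 = 0110 → error at position 6.
Flip position 6: 011010110111000 → 011011110111000

011011110111000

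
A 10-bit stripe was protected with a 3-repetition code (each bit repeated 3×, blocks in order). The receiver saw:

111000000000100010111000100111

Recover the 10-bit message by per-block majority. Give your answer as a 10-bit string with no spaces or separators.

1000001001

Block 1 (111): 3 ones → 1
Block 2 (000): 0 ones → 0
Block 3 (000): 0 ones → 0
Block 4 (000): 0 ones → 0
Block 5 (100): 1 one → 0
Block 6 (010): 1 one → 0
Block 7 (111): 3 ones → 1
Block 8 (000): 0 ones → 0
Block 9 (100): 1 one → 0
Block 10 (111): 3 ones → 1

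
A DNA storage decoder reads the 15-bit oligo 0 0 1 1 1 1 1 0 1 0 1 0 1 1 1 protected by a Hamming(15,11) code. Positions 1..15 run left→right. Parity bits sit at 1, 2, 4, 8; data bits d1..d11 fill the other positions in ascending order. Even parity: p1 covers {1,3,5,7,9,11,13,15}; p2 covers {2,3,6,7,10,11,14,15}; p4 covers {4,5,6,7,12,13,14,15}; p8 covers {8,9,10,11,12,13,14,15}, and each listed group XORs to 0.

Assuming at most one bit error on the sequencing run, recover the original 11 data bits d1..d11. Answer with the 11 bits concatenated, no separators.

11111010011

s1 (pos 1,3,5,7,9,11,13,15): 0⊕1⊕1⊕1⊕1⊕1⊕1⊕1 = 1
s2 (pos 2,3,6,7,10,11,14,15): 0⊕1⊕1⊕1⊕0⊕1⊕1⊕1 = 0
s4 (pos 4,5,6,7,12,13,14,15): 1⊕1⊕1⊕1⊕0⊕1⊕1⊕1 = 1
s8 (pos 8,9,10,11,12,13,14,15): 0⊕1⊕0⊕1⊕0⊕1⊕1⊕1 = 1
Syndrome s8…s1 = 1101 → error at position 13.
Flip position 13: 001111101010111 → 001111101010011
Read data bits from positions 3,5,6,7,9,10,11,12,13,14,15: 11111010011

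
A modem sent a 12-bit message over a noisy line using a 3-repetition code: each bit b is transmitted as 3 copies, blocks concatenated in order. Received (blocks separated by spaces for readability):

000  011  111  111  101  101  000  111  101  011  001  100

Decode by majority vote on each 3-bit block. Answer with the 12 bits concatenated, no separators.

011111011100

Block 1 (000): 0 ones → 0
Block 2 (011): 2 ones → 1
Block 3 (111): 3 ones → 1
Block 4 (111): 3 ones → 1
Block 5 (101): 2 ones → 1
Block 6 (101): 2 ones → 1
Block 7 (000): 0 ones → 0
Block 8 (111): 3 ones → 1
Block 9 (101): 2 ones → 1
Block 10 (011): 2 ones → 1
Block 11 (001): 1 one → 0
Block 12 (100): 1 one → 0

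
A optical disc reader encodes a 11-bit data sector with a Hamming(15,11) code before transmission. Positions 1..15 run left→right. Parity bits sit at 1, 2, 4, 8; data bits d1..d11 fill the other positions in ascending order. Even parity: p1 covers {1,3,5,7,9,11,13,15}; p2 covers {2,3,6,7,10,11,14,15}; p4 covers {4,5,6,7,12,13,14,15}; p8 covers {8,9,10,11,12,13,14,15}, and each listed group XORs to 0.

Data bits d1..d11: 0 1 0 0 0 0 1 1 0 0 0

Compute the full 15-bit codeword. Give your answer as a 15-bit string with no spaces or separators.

010010000011000

Place data at non-parity positions: p1 p2 0 p4 1 0 0 p8 0 0 1 1 0 0 0
p1 (pos 1,3,5,7,9,11,13,15): XOR of data positions = 0⊕1⊕0⊕0⊕1⊕0⊕0 = 0
p2 (pos 2,3,6,7,10,11,14,15): XOR of data positions = 0⊕0⊕0⊕0⊕1⊕0⊕0 = 1
p4 (pos 4,5,6,7,12,13,14,15): XOR of data positions = 1⊕0⊕0⊕1⊕0⊕0⊕0 = 0
p8 (pos 8,9,10,11,12,13,14,15): XOR of data positions = 0⊕0⊕1⊕1⊕0⊕0⊕0 = 0
Codeword: 010010000011000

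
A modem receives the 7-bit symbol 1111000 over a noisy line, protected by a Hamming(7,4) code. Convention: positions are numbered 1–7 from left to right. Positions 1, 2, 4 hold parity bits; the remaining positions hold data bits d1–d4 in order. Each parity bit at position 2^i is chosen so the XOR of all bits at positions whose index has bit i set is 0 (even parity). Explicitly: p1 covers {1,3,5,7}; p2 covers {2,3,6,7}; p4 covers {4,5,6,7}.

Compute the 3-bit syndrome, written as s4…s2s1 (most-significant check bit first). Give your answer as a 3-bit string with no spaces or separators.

100

s1 (pos 1,3,5,7): 1⊕1⊕0⊕0 = 0
s2 (pos 2,3,6,7): 1⊕1⊕0⊕0 = 0
s4 (pos 4,5,6,7): 1⊕0⊕0⊕0 = 1
Syndrome s4…s1 = 100 → error at position 4.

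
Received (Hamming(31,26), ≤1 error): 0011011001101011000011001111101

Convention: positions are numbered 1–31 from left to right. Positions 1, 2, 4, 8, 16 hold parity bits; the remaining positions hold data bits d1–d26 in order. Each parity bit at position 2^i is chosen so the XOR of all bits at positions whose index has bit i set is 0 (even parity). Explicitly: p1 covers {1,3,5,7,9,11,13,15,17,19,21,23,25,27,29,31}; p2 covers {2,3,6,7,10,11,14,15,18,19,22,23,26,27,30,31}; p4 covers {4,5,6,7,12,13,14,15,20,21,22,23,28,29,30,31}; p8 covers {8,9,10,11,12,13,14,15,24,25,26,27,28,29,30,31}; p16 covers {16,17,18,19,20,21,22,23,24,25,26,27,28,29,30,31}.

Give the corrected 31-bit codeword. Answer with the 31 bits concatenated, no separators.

s1 (pos 1,3,5,7,9,11,13,15,17,19,21,23,25,27,29,31): 0⊕1⊕0⊕1⊕0⊕1⊕1⊕1⊕0⊕0⊕1⊕0⊕1⊕1⊕1⊕1 = 0
s2 (pos 2,3,6,7,10,11,14,15,18,19,22,23,26,27,30,31): 0⊕1⊕1⊕1⊕1⊕1⊕0⊕1⊕0⊕0⊕1⊕0⊕1⊕1⊕0⊕1 = 0
s4 (pos 4,5,6,7,12,13,14,15,20,21,22,23,28,29,30,31): 1⊕0⊕1⊕1⊕0⊕1⊕0⊕1⊕0⊕1⊕1⊕0⊕1⊕1⊕0⊕1 = 0
s8 (pos 8,9,10,11,12,13,14,15,24,25,26,27,28,29,30,31): 0⊕0⊕1⊕1⊕0⊕1⊕0⊕1⊕0⊕1⊕1⊕1⊕1⊕1⊕0⊕1 = 0
s16 (pos 16,17,18,19,20,21,22,23,24,25,26,27,28,29,30,31): 1⊕0⊕0⊕0⊕0⊕1⊕1⊕0⊕0⊕1⊕1⊕1⊕1⊕1⊕0⊕1 = 1
Syndrome s16…s1 = 10000 → error at position 16.
Flip position 16: 0011011001101011000011001111101 → 0011011001101010000011001111101

0011011001101010000011001111101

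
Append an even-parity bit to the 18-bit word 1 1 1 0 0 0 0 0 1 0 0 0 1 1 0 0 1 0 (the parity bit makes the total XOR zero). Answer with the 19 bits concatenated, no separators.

XOR of the 18 data bits: 1⊕1⊕1⊕0⊕0⊕0⊕0⊕0⊕1⊕0⊕0⊕0⊕1⊕1⊕0⊕0⊕1⊕0 = 1
Parity bit = 1 (so all 19 bits XOR to 0).

1110000010001100101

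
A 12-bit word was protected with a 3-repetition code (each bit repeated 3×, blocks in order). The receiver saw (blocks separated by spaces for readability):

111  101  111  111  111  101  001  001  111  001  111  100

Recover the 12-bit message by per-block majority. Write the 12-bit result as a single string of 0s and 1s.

Block 1 (111): 3 ones → 1
Block 2 (101): 2 ones → 1
Block 3 (111): 3 ones → 1
Block 4 (111): 3 ones → 1
Block 5 (111): 3 ones → 1
Block 6 (101): 2 ones → 1
Block 7 (001): 1 one → 0
Block 8 (001): 1 one → 0
Block 9 (111): 3 ones → 1
Block 10 (001): 1 one → 0
Block 11 (111): 3 ones → 1
Block 12 (100): 1 one → 0

111111001010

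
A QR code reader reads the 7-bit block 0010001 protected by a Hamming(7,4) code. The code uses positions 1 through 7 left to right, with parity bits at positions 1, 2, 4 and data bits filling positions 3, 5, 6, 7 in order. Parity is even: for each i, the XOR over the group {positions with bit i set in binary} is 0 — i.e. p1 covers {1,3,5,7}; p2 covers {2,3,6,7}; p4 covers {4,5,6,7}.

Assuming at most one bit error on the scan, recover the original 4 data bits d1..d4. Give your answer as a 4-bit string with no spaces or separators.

s1 (pos 1,3,5,7): 0⊕1⊕0⊕1 = 0
s2 (pos 2,3,6,7): 0⊕1⊕0⊕1 = 0
s4 (pos 4,5,6,7): 0⊕0⊕0⊕1 = 1
Syndrome s4…s1 = 100 → error at position 4.
Flip position 4: 0010001 → 0011001
Read data bits from positions 3,5,6,7: 1001

1001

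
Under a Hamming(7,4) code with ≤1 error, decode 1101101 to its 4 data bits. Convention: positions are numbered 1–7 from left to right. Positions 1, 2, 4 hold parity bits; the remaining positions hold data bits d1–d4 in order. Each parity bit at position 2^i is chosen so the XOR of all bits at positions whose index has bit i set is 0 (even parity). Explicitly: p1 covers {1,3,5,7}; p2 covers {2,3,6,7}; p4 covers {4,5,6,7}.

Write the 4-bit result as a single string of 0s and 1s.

0001

s1 (pos 1,3,5,7): 1⊕0⊕1⊕1 = 1
s2 (pos 2,3,6,7): 1⊕0⊕0⊕1 = 0
s4 (pos 4,5,6,7): 1⊕1⊕0⊕1 = 1
Syndrome s4…s1 = 101 → error at position 5.
Flip position 5: 1101101 → 1101001
Read data bits from positions 3,5,6,7: 0001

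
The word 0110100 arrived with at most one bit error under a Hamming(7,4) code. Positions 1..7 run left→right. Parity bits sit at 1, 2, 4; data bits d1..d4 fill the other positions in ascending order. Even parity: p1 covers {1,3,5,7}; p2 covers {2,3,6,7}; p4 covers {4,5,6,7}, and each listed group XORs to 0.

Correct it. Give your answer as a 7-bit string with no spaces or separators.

0111100

s1 (pos 1,3,5,7): 0⊕1⊕1⊕0 = 0
s2 (pos 2,3,6,7): 1⊕1⊕0⊕0 = 0
s4 (pos 4,5,6,7): 0⊕1⊕0⊕0 = 1
Syndrome s4…s1 = 100 → error at position 4.
Flip position 4: 0110100 → 0111100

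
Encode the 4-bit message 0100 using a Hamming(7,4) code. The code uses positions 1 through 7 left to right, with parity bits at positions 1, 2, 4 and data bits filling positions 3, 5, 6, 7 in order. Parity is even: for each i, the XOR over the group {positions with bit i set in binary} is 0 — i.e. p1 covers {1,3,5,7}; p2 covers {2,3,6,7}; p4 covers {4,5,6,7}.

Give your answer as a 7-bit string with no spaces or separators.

Place data at non-parity positions: p1 p2 0 p4 1 0 0
p1 (pos 1,3,5,7): XOR of data positions = 0⊕1⊕0 = 1
p2 (pos 2,3,6,7): XOR of data positions = 0⊕0⊕0 = 0
p4 (pos 4,5,6,7): XOR of data positions = 1⊕0⊕0 = 1
Codeword: 1001100

1001100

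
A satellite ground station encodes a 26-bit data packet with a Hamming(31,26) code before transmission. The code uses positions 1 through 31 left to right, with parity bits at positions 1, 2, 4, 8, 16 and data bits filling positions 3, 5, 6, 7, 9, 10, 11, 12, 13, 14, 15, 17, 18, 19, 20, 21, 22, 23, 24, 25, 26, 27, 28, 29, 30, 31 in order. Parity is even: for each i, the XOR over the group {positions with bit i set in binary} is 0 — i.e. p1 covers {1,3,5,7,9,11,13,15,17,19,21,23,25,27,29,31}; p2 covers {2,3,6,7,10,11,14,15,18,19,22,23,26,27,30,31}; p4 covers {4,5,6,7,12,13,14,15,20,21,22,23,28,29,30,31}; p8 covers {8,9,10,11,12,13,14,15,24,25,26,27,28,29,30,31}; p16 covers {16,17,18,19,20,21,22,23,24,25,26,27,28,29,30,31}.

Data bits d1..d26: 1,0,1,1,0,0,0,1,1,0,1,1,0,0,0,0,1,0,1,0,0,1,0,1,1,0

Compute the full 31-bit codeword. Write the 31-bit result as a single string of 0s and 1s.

1110011100011010100001010010110

Place data at non-parity positions: p1 p2 1 p4 0 1 1 p8 0 0 0 1 1 0 1 p16 1 0 0 0 0 1 0 1 0 0 1 0 1 1 0
p1 (pos 1,3,5,7,9,11,13,15,17,19,21,23,25,27,29,31): XOR of data positions = 1⊕0⊕1⊕0⊕0⊕1⊕1⊕1⊕0⊕0⊕0⊕0⊕1⊕1⊕0 = 1
p2 (pos 2,3,6,7,10,11,14,15,18,19,22,23,26,27,30,31): XOR of data positions = 1⊕1⊕1⊕0⊕0⊕0⊕1⊕0⊕0⊕1⊕0⊕0⊕1⊕1⊕0 = 1
p4 (pos 4,5,6,7,12,13,14,15,20,21,22,23,28,29,30,31): XOR of data positions = 0⊕1⊕1⊕1⊕1⊕0⊕1⊕0⊕0⊕1⊕0⊕0⊕1⊕1⊕0 = 0
p8 (pos 8,9,10,11,12,13,14,15,24,25,26,27,28,29,30,31): XOR of data positions = 0⊕0⊕0⊕1⊕1⊕0⊕1⊕1⊕0⊕0⊕1⊕0⊕1⊕1⊕0 = 1
p16 (pos 16,17,18,19,20,21,22,23,24,25,26,27,28,29,30,31): XOR of data positions = 1⊕0⊕0⊕0⊕0⊕1⊕0⊕1⊕0⊕0⊕1⊕0⊕1⊕1⊕0 = 0
Codeword: 1110011100011010100001010010110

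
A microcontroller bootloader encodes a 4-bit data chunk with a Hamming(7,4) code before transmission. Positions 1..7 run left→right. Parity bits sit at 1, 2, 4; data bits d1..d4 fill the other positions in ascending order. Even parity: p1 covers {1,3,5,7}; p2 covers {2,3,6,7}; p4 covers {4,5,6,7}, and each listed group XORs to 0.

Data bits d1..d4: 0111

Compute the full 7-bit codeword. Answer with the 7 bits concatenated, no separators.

0001111

Place data at non-parity positions: p1 p2 0 p4 1 1 1
p1 (pos 1,3,5,7): XOR of data positions = 0⊕1⊕1 = 0
p2 (pos 2,3,6,7): XOR of data positions = 0⊕1⊕1 = 0
p4 (pos 4,5,6,7): XOR of data positions = 1⊕1⊕1 = 1
Codeword: 0001111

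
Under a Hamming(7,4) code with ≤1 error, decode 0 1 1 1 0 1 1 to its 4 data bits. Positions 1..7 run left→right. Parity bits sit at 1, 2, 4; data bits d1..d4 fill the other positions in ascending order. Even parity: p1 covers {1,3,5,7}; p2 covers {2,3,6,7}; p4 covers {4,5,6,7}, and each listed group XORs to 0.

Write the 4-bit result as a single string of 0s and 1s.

s1 (pos 1,3,5,7): 0⊕1⊕0⊕1 = 0
s2 (pos 2,3,6,7): 1⊕1⊕1⊕1 = 0
s4 (pos 4,5,6,7): 1⊕0⊕1⊕1 = 1
Syndrome s4…s1 = 100 → error at position 4.
Flip position 4: 0111011 → 0110011
Read data bits from positions 3,5,6,7: 1011

1011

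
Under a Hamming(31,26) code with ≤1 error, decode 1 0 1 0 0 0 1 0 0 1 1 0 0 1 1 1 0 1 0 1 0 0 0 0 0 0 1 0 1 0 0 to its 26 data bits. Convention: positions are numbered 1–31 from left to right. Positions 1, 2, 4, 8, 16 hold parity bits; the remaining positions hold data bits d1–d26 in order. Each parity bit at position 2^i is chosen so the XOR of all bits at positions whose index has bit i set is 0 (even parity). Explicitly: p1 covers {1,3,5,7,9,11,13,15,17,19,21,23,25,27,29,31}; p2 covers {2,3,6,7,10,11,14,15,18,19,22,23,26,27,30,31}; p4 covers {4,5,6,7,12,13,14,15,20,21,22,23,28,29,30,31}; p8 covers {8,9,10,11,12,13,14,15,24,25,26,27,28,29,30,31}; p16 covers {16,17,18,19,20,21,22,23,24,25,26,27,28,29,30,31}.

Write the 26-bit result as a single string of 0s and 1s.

s1 (pos 1,3,5,7,9,11,13,15,17,19,21,23,25,27,29,31): 1⊕1⊕0⊕1⊕0⊕1⊕0⊕1⊕0⊕0⊕0⊕0⊕0⊕1⊕1⊕0 = 1
s2 (pos 2,3,6,7,10,11,14,15,18,19,22,23,26,27,30,31): 0⊕1⊕0⊕1⊕1⊕1⊕1⊕1⊕1⊕0⊕0⊕0⊕0⊕1⊕0⊕0 = 0
s4 (pos 4,5,6,7,12,13,14,15,20,21,22,23,28,29,30,31): 0⊕0⊕0⊕1⊕0⊕0⊕1⊕1⊕1⊕0⊕0⊕0⊕0⊕1⊕0⊕0 = 1
s8 (pos 8,9,10,11,12,13,14,15,24,25,26,27,28,29,30,31): 0⊕0⊕1⊕1⊕0⊕0⊕1⊕1⊕0⊕0⊕0⊕1⊕0⊕1⊕0⊕0 = 0
s16 (pos 16,17,18,19,20,21,22,23,24,25,26,27,28,29,30,31): 1⊕0⊕1⊕0⊕1⊕0⊕0⊕0⊕0⊕0⊕0⊕1⊕0⊕1⊕0⊕0 = 1
Syndrome s16…s1 = 10101 → error at position 21.
Flip position 21: 1010001001100111010100000010100 → 1010001001100111010110000010100
Read data bits from positions 3,5,6,7,9,10,11,12,13,14,15,17,18,19,20,21,22,23,24,25,26,27,28,29,30,31: 10010110011010110000010100

10010110011010110000010100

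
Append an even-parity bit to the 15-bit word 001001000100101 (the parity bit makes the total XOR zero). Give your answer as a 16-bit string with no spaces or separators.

0010010001001011

XOR of the 15 data bits: 0⊕0⊕1⊕0⊕0⊕1⊕0⊕0⊕0⊕1⊕0⊕0⊕1⊕0⊕1 = 1
Parity bit = 1 (so all 16 bits XOR to 0).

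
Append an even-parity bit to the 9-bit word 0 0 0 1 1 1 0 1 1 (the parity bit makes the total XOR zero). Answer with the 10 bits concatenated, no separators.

0001110111

XOR of the 9 data bits: 0⊕0⊕0⊕1⊕1⊕1⊕0⊕1⊕1 = 1
Parity bit = 1 (so all 10 bits XOR to 0).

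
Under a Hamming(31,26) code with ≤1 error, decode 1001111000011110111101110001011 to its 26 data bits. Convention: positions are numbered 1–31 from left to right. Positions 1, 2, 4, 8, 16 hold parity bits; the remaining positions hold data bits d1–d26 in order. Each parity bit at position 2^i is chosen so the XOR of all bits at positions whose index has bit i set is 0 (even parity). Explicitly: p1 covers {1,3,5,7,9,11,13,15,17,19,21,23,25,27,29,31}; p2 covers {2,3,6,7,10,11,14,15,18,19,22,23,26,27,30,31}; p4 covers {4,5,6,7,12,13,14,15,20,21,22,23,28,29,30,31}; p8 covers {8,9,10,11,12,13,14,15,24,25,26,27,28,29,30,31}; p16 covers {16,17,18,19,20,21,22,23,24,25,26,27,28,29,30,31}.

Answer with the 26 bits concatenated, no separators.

01110001111111101110001011

s1 (pos 1,3,5,7,9,11,13,15,17,19,21,23,25,27,29,31): 1⊕0⊕1⊕1⊕0⊕0⊕1⊕1⊕1⊕1⊕0⊕1⊕0⊕0⊕0⊕1 = 1
s2 (pos 2,3,6,7,10,11,14,15,18,19,22,23,26,27,30,31): 0⊕0⊕1⊕1⊕0⊕0⊕1⊕1⊕1⊕1⊕1⊕1⊕0⊕0⊕1⊕1 = 0
s4 (pos 4,5,6,7,12,13,14,15,20,21,22,23,28,29,30,31): 1⊕1⊕1⊕1⊕1⊕1⊕1⊕1⊕1⊕0⊕1⊕1⊕1⊕0⊕1⊕1 = 0
s8 (pos 8,9,10,11,12,13,14,15,24,25,26,27,28,29,30,31): 0⊕0⊕0⊕0⊕1⊕1⊕1⊕1⊕1⊕0⊕0⊕0⊕1⊕0⊕1⊕1 = 0
s16 (pos 16,17,18,19,20,21,22,23,24,25,26,27,28,29,30,31): 0⊕1⊕1⊕1⊕1⊕0⊕1⊕1⊕1⊕0⊕0⊕0⊕1⊕0⊕1⊕1 = 0
Syndrome s16…s1 = 00001 → error at position 1.
Flip position 1: 1001111000011110111101110001011 → 0001111000011110111101110001011
Read data bits from positions 3,5,6,7,9,10,11,12,13,14,15,17,18,19,20,21,22,23,24,25,26,27,28,29,30,31: 01110001111111101110001011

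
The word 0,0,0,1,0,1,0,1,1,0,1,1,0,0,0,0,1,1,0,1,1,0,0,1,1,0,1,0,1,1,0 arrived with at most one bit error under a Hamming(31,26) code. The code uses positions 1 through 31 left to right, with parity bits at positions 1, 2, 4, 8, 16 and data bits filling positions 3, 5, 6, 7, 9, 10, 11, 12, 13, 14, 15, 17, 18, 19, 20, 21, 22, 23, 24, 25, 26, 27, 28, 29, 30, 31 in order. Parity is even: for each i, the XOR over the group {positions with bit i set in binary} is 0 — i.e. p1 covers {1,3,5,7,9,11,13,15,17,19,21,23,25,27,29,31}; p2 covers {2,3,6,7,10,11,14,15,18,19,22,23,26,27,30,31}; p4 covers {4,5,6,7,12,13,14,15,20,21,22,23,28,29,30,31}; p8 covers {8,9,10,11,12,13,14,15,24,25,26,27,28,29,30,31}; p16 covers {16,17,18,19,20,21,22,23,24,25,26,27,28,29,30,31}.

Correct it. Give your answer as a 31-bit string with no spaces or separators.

0001010110110000110110011010111

s1 (pos 1,3,5,7,9,11,13,15,17,19,21,23,25,27,29,31): 0⊕0⊕0⊕0⊕1⊕1⊕0⊕0⊕1⊕0⊕1⊕0⊕1⊕1⊕1⊕0 = 1
s2 (pos 2,3,6,7,10,11,14,15,18,19,22,23,26,27,30,31): 0⊕0⊕1⊕0⊕0⊕1⊕0⊕0⊕1⊕0⊕0⊕0⊕0⊕1⊕1⊕0 = 1
s4 (pos 4,5,6,7,12,13,14,15,20,21,22,23,28,29,30,31): 1⊕0⊕1⊕0⊕1⊕0⊕0⊕0⊕1⊕1⊕0⊕0⊕0⊕1⊕1⊕0 = 1
s8 (pos 8,9,10,11,12,13,14,15,24,25,26,27,28,29,30,31): 1⊕1⊕0⊕1⊕1⊕0⊕0⊕0⊕1⊕1⊕0⊕1⊕0⊕1⊕1⊕0 = 1
s16 (pos 16,17,18,19,20,21,22,23,24,25,26,27,28,29,30,31): 0⊕1⊕1⊕0⊕1⊕1⊕0⊕0⊕1⊕1⊕0⊕1⊕0⊕1⊕1⊕0 = 1
Syndrome s16…s1 = 11111 → error at position 31.
Flip position 31: 0001010110110000110110011010110 → 0001010110110000110110011010111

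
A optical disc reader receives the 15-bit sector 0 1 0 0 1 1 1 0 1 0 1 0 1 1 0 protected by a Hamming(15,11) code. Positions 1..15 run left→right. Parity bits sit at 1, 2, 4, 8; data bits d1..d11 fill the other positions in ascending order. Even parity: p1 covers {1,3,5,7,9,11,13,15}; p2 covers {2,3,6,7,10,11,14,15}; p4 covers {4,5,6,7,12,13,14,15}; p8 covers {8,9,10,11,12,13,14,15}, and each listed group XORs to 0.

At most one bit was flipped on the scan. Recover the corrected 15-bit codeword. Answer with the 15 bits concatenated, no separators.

s1 (pos 1,3,5,7,9,11,13,15): 0⊕0⊕1⊕1⊕1⊕1⊕1⊕0 = 1
s2 (pos 2,3,6,7,10,11,14,15): 1⊕0⊕1⊕1⊕0⊕1⊕1⊕0 = 1
s4 (pos 4,5,6,7,12,13,14,15): 0⊕1⊕1⊕1⊕0⊕1⊕1⊕0 = 1
s8 (pos 8,9,10,11,12,13,14,15): 0⊕1⊕0⊕1⊕0⊕1⊕1⊕0 = 0
Syndrome s8…s1 = 0111 → error at position 7.
Flip position 7: 010011101010110 → 010011001010110

010011001010110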